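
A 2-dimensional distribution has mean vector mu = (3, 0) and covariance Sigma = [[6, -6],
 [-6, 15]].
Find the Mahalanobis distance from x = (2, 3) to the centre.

Step 1 — centre the observation: (x - mu) = (-1, 3).

Step 2 — invert Sigma. det(Sigma) = 6·15 - (-6)² = 54.
  Sigma^{-1} = (1/det) · [[d, -b], [-b, a]] = [[0.2778, 0.1111],
 [0.1111, 0.1111]].

Step 3 — form the quadratic (x - mu)^T · Sigma^{-1} · (x - mu):
  Sigma^{-1} · (x - mu) = (0.0556, 0.2222).
  (x - mu)^T · [Sigma^{-1} · (x - mu)] = (-1)·(0.0556) + (3)·(0.2222) = 0.6111.

Step 4 — take square root: d = √(0.6111) ≈ 0.7817.

d(x, mu) = √(0.6111) ≈ 0.7817


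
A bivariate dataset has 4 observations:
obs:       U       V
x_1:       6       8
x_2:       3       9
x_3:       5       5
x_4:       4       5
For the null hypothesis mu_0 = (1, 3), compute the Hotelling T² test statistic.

Step 1 — sample mean vector:
  mean(U) = (6 + 3 + 5 + 4) / 4 = 18/4 = 4.5
  mean(V) = (8 + 9 + 5 + 5) / 4 = 27/4 = 6.75
  x̄ = (4.5, 6.75),  deviation x̄ - mu_0 = (4.5, 6.75) - (1, 3) = (3.5, 3.75).

Step 2 — sample covariance matrix, S[i,j] = (1/(n-1)) · Σ_k (x_{k,i} - mean_i) · (x_{k,j} - mean_j), divisor n-1 = 3:
  S[U,U] = ((1.5)·(1.5) + (-1.5)·(-1.5) + (0.5)·(0.5) + (-0.5)·(-0.5)) / 3 = 5/3 = 1.6667
  S[U,V] = ((1.5)·(1.25) + (-1.5)·(2.25) + (0.5)·(-1.75) + (-0.5)·(-1.75)) / 3 = -1.5/3 = -0.5
  S[V,V] = ((1.25)·(1.25) + (2.25)·(2.25) + (-1.75)·(-1.75) + (-1.75)·(-1.75)) / 3 = 12.75/3 = 4.25
  S = [[1.6667, -0.5],
 [-0.5, 4.25]].

Step 3 — invert S. det(S) = 1.6667·4.25 - (-0.5)² = 6.8333.
  S^{-1} = (1/det) · [[d, -b], [-b, a]] = [[0.622, 0.0732],
 [0.0732, 0.2439]].

Step 4 — quadratic form (x̄ - mu_0)^T · S^{-1} · (x̄ - mu_0):
  S^{-1} · (x̄ - mu_0) = (2.4512, 1.1707),
  (x̄ - mu_0)^T · [...] = (3.5)·(2.4512) + (3.75)·(1.1707) = 12.9695.

Step 5 — scale by n: T² = 4 · 12.9695 = 51.878.

T² ≈ 51.878


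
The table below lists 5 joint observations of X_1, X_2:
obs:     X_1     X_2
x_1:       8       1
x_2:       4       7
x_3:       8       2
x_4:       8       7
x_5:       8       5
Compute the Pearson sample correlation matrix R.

Step 1 — column means:
  mean(X_1) = (8 + 4 + 8 + 8 + 8) / 5 = 36/5 = 7.2
  mean(X_2) = (1 + 7 + 2 + 7 + 5) / 5 = 22/5 = 4.4

Step 2 — sample variances and covariances s[i,j] = (1/(n-1)) · Σ_k (x_{k,i} - mean_i) · (x_{k,j} - mean_j), with n-1 = 4:
  s[X_1,X_1] = ((0.8)·(0.8) + (-3.2)·(-3.2) + (0.8)·(0.8) + (0.8)·(0.8) + (0.8)·(0.8)) / 4 = 12.8/4 = 3.2
  s[X_1,X_2] = ((0.8)·(-3.4) + (-3.2)·(2.6) + (0.8)·(-2.4) + (0.8)·(2.6) + (0.8)·(0.6)) / 4 = -10.4/4 = -2.6
  s[X_2,X_2] = ((-3.4)·(-3.4) + (2.6)·(2.6) + (-2.4)·(-2.4) + (2.6)·(2.6) + (0.6)·(0.6)) / 4 = 31.2/4 = 7.8
  Sample standard deviations s_i = √(s[i,i]):
  s(X_1) = √(3.2) = 1.7889
  s(X_2) = √(7.8) = 2.7928

Step 3 — r_{ij} = s_{ij} / (s_i · s_j):
  r[X_1,X_1] = 1 (diagonal).
  r[X_1,X_2] = -2.6 / (1.7889 · 2.7928) = -2.6 / 4.996 = -0.5204
  r[X_2,X_2] = 1 (diagonal).

R is symmetric with unit diagonal. Assembling:

R = [[1, -0.5204],
 [-0.5204, 1]]


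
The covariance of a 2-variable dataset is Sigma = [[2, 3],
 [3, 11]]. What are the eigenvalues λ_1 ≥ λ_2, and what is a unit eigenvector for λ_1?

Step 1 — characteristic polynomial of 2×2 Sigma:
  det(Sigma - λI) = λ² - trace · λ + det = 0.
  trace = 2 + 11 = 13, det = 2·11 - (3)² = 13.
Step 2 — discriminant:
  Δ = trace² - 4·det = 169 - 52 = 117.
Step 3 — eigenvalues:
  λ = (trace ± √Δ)/2 = (13 ± 10.8167)/2,
  λ_1 = 11.9083,  λ_2 = 1.0917.

Step 4 — unit eigenvector for λ_1: solve (Sigma - λ_1 I)v = 0. First row:
  (2 - 11.9083)·v_x + (3)·v_y = 0, i.e. (-9.9083)·v_x + (3)·v_y = 0,
  so v ∝ (b, λ_1 - a) = (3, 9.9083) = u.
  ||u|| = √((3)² + (9.9083)²) = √(107.1749) ≈ 10.3525,
  v_1 = u/||u|| ≈ (0.2898, 0.9571) (||v_1|| = 1).

λ_1 = 11.9083,  λ_2 = 1.0917;  v_1 ≈ (0.2898, 0.9571)


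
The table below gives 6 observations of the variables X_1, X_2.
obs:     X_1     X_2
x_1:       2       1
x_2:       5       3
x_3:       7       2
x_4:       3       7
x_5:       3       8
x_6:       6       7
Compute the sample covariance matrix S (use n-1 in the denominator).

Step 1 — column means:
  mean(X_1) = (2 + 5 + 7 + 3 + 3 + 6) / 6 = 26/6 = 4.3333
  mean(X_2) = (1 + 3 + 2 + 7 + 8 + 7) / 6 = 28/6 = 4.6667

Step 2 — sample covariance S[i,j] = (1/(n-1)) · Σ_k (x_{k,i} - mean_i) · (x_{k,j} - mean_j), with n-1 = 5.
  S[X_1,X_1] = ((-2.3333)·(-2.3333) + (0.6667)·(0.6667) + (2.6667)·(2.6667) + (-1.3333)·(-1.3333) + (-1.3333)·(-1.3333) + (1.6667)·(1.6667)) / 5 = 19.3333/5 = 3.8667
  S[X_1,X_2] = ((-2.3333)·(-3.6667) + (0.6667)·(-1.6667) + (2.6667)·(-2.6667) + (-1.3333)·(2.3333) + (-1.3333)·(3.3333) + (1.6667)·(2.3333)) / 5 = -3.3333/5 = -0.6667
  S[X_2,X_2] = ((-3.6667)·(-3.6667) + (-1.6667)·(-1.6667) + (-2.6667)·(-2.6667) + (2.3333)·(2.3333) + (3.3333)·(3.3333) + (2.3333)·(2.3333)) / 5 = 45.3333/5 = 9.0667

S is symmetric (S[j,i] = S[i,j]). Assembling:

S = [[3.8667, -0.6667],
 [-0.6667, 9.0667]]


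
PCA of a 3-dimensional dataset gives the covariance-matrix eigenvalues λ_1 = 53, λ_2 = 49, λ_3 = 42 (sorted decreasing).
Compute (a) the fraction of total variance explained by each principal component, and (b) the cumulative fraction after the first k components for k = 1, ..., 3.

Step 1 — total variance = trace(Sigma) = Σ λ_i = 53 + 49 + 42 = 144.

Step 2 — fraction explained by component i = λ_i / Σ λ:
  PC1: 53/144 = 0.3681
  PC2: 49/144 = 0.3403
  PC3: 42/144 = 0.2917

Step 3 — cumulative fraction after k components = (λ_1 + ... + λ_k) / Σ λ:
  k = 1: 53/144 = 0.3681
  k = 2: (53 + 49)/144 = 102/144 = 0.7083
  k = 3: (53 + 49 + 42)/144 = 144/144 = 1

Summary (fraction, with percent):

explained: PC1 0.3681 (36.81%), PC2 0.3403 (34.03%), PC3 0.2917 (29.17%);  cumulative: 0.3681, 0.7083, 1


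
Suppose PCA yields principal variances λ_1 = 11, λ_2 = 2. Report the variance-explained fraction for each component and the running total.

Step 1 — total variance = trace(Sigma) = Σ λ_i = 11 + 2 = 13.

Step 2 — fraction explained by component i = λ_i / Σ λ:
  PC1: 11/13 = 0.8462
  PC2: 2/13 = 0.1538

Step 3 — cumulative fraction after k components = (λ_1 + ... + λ_k) / Σ λ:
  k = 1: 11/13 = 0.8462
  k = 2: (11 + 2)/13 = 13/13 = 1

Summary (fraction, with percent):

explained: PC1 0.8462 (84.62%), PC2 0.1538 (15.38%);  cumulative: 0.8462, 1


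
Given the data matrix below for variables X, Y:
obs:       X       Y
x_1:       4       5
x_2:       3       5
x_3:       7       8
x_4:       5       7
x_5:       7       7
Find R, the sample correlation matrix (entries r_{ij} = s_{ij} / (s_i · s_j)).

Step 1 — column means:
  mean(X) = (4 + 3 + 7 + 5 + 7) / 5 = 26/5 = 5.2
  mean(Y) = (5 + 5 + 8 + 7 + 7) / 5 = 32/5 = 6.4

Step 2 — sample variances and covariances s[i,j] = (1/(n-1)) · Σ_k (x_{k,i} - mean_i) · (x_{k,j} - mean_j), with n-1 = 4:
  s[X,X] = ((-1.2)·(-1.2) + (-2.2)·(-2.2) + (1.8)·(1.8) + (-0.2)·(-0.2) + (1.8)·(1.8)) / 4 = 12.8/4 = 3.2
  s[X,Y] = ((-1.2)·(-1.4) + (-2.2)·(-1.4) + (1.8)·(1.6) + (-0.2)·(0.6) + (1.8)·(0.6)) / 4 = 8.6/4 = 2.15
  s[Y,Y] = ((-1.4)·(-1.4) + (-1.4)·(-1.4) + (1.6)·(1.6) + (0.6)·(0.6) + (0.6)·(0.6)) / 4 = 7.2/4 = 1.8
  Sample standard deviations s_i = √(s[i,i]):
  s(X) = √(3.2) = 1.7889
  s(Y) = √(1.8) = 1.3416

Step 3 — r_{ij} = s_{ij} / (s_i · s_j):
  r[X,X] = 1 (diagonal).
  r[X,Y] = 2.15 / (1.7889 · 1.3416) = 2.15 / 2.4 = 0.8958
  r[Y,Y] = 1 (diagonal).

R is symmetric with unit diagonal. Assembling:

R = [[1, 0.8958],
 [0.8958, 1]]


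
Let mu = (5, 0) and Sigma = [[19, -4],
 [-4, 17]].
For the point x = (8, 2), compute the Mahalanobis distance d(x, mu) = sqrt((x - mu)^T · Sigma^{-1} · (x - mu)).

Step 1 — centre the observation: (x - mu) = (3, 2).

Step 2 — invert Sigma. det(Sigma) = 19·17 - (-4)² = 307.
  Sigma^{-1} = (1/det) · [[d, -b], [-b, a]] = [[0.0554, 0.013],
 [0.013, 0.0619]].

Step 3 — form the quadratic (x - mu)^T · Sigma^{-1} · (x - mu):
  Sigma^{-1} · (x - mu) = (0.1922, 0.1629).
  (x - mu)^T · [Sigma^{-1} · (x - mu)] = (3)·(0.1922) + (2)·(0.1629) = 0.9023.

Step 4 — take square root: d = √(0.9023) ≈ 0.9499.

d(x, mu) = √(0.9023) ≈ 0.9499


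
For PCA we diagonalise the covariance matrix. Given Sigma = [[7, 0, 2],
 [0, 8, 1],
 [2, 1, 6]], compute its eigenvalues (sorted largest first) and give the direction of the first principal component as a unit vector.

Step 1 — characteristic polynomial p(λ) = det(λI - Sigma) = λ³ - tr·λ² + c_1·λ - det, where tr = trace, c_1 = sum of the principal 2×2 minors, det = det(Sigma):
  tr = 7 + 8 + 6 = 21,
  c_1 = (7·8 - (0)²) + (7·6 - (2)²) + (8·6 - (1)²) = 56 + 38 + 47 = 141,
  det = 7·(8·6 - (1)²) - (0)·((0)·6 - (1)·(2)) + (2)·((0)·(1) - 8·(2)) = 7·(47) - (0)·(-2) + (2)·(-16) = 297.
  So p(λ) = λ³ - 21λ² + 141λ - 297.
Step 2 — look for an integer root (rational root theorem: any rational root is an integer divisor of 297). Testing λ = 9:
  p(9) = 729 - 1701 + 1269 - 297 = 0  ✓
  Dividing out (λ - 9): p(λ) = (λ - 9)(λ² - 12λ + 33).
Step 3 — remaining eigenvalues from the quadratic λ² - 12λ + 33 = 0:
  Δ = 12² - 4·33 = 144 - 132 = 12,  λ = (12 ± √12)/2 = (12 ± 3.4641)/2 ≈ 7.7321 or 4.2679.
  Sorted: λ_1 = 9,  λ_2 = 7.7321,  λ_3 = 4.2679  (check: sum = 21 = tr ✓).

Step 4 — unit eigenvector for λ_1 = 9: v spans the null space of (Sigma - λ_1 I), whose rows are
  r_1 = (-2, 0, 2),  r_2 = (0, -1, 1),  r_3 = (2, 1, -3).
  v is orthogonal to every row, so take v ∝ r_1 × r_2 = ((0)·(1) - (2)·(-1), (2)·(0) - (-2)·(1), (-2)·(-1) - (0)·(0)) = (2, 2, 2).
  Rescale (divide by 2): u = (1, 1, 1).
  ||u|| = √((1)² + (1)² + (1)²) = √(3) ≈ 1.7321,  v_1 = u/||u|| ≈ (0.5774, 0.5774, 0.5774) (||v_1|| = 1).

λ_1 = 9,  λ_2 = 7.7321,  λ_3 = 4.2679;  v_1 ≈ (0.5774, 0.5774, 0.5774)


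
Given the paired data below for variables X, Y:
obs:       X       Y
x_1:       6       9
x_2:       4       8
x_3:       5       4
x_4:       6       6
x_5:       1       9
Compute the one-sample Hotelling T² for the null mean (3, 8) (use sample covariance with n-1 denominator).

Step 1 — sample mean vector:
  mean(X) = (6 + 4 + 5 + 6 + 1) / 5 = 22/5 = 4.4
  mean(Y) = (9 + 8 + 4 + 6 + 9) / 5 = 36/5 = 7.2
  x̄ = (4.4, 7.2),  deviation x̄ - mu_0 = (4.4, 7.2) - (3, 8) = (1.4, -0.8).

Step 2 — sample covariance matrix, S[i,j] = (1/(n-1)) · Σ_k (x_{k,i} - mean_i) · (x_{k,j} - mean_j), divisor n-1 = 4:
  S[X,X] = ((1.6)·(1.6) + (-0.4)·(-0.4) + (0.6)·(0.6) + (1.6)·(1.6) + (-3.4)·(-3.4)) / 4 = 17.2/4 = 4.3
  S[X,Y] = ((1.6)·(1.8) + (-0.4)·(0.8) + (0.6)·(-3.2) + (1.6)·(-1.2) + (-3.4)·(1.8)) / 4 = -7.4/4 = -1.85
  S[Y,Y] = ((1.8)·(1.8) + (0.8)·(0.8) + (-3.2)·(-3.2) + (-1.2)·(-1.2) + (1.8)·(1.8)) / 4 = 18.8/4 = 4.7
  S = [[4.3, -1.85],
 [-1.85, 4.7]].

Step 3 — invert S. det(S) = 4.3·4.7 - (-1.85)² = 16.7875.
  S^{-1} = (1/det) · [[d, -b], [-b, a]] = [[0.28, 0.1102],
 [0.1102, 0.2561]].

Step 4 — quadratic form (x̄ - mu_0)^T · S^{-1} · (x̄ - mu_0):
  S^{-1} · (x̄ - mu_0) = (0.3038, -0.0506),
  (x̄ - mu_0)^T · [...] = (1.4)·(0.3038) + (-0.8)·(-0.0506) = 0.4658.

Step 5 — scale by n: T² = 5 · 0.4658 = 2.3291.

T² ≈ 2.3291


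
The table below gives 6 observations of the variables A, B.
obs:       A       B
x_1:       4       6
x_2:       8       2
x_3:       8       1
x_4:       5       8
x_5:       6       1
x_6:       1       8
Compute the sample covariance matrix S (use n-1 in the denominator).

Step 1 — column means:
  mean(A) = (4 + 8 + 8 + 5 + 6 + 1) / 6 = 32/6 = 5.3333
  mean(B) = (6 + 2 + 1 + 8 + 1 + 8) / 6 = 26/6 = 4.3333

Step 2 — sample covariance S[i,j] = (1/(n-1)) · Σ_k (x_{k,i} - mean_i) · (x_{k,j} - mean_j), with n-1 = 5.
  S[A,A] = ((-1.3333)·(-1.3333) + (2.6667)·(2.6667) + (2.6667)·(2.6667) + (-0.3333)·(-0.3333) + (0.6667)·(0.6667) + (-4.3333)·(-4.3333)) / 5 = 35.3333/5 = 7.0667
  S[A,B] = ((-1.3333)·(1.6667) + (2.6667)·(-2.3333) + (2.6667)·(-3.3333) + (-0.3333)·(3.6667) + (0.6667)·(-3.3333) + (-4.3333)·(3.6667)) / 5 = -36.6667/5 = -7.3333
  S[B,B] = ((1.6667)·(1.6667) + (-2.3333)·(-2.3333) + (-3.3333)·(-3.3333) + (3.6667)·(3.6667) + (-3.3333)·(-3.3333) + (3.6667)·(3.6667)) / 5 = 57.3333/5 = 11.4667

S is symmetric (S[j,i] = S[i,j]). Assembling:

S = [[7.0667, -7.3333],
 [-7.3333, 11.4667]]


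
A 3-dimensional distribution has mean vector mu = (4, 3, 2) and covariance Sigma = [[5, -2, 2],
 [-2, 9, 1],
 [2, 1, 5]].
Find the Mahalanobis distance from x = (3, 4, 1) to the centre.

Step 1 — centre the observation: (x - mu) = (-1, 1, -1).

Step 2 — invert Sigma (cofactor / det for 3×3, or solve directly):
  Sigma^{-1} = [[0.2821, 0.0769, -0.1282],
 [0.0769, 0.1346, -0.0577],
 [-0.1282, -0.0577, 0.2628]].

Step 3 — form the quadratic (x - mu)^T · Sigma^{-1} · (x - mu):
  Sigma^{-1} · (x - mu) = (-0.0769, 0.1154, -0.1923).
  (x - mu)^T · [Sigma^{-1} · (x - mu)] = (-1)·(-0.0769) + (1)·(0.1154) + (-1)·(-0.1923) = 0.3846.

Step 4 — take square root: d = √(0.3846) ≈ 0.6202.

d(x, mu) = √(0.3846) ≈ 0.6202


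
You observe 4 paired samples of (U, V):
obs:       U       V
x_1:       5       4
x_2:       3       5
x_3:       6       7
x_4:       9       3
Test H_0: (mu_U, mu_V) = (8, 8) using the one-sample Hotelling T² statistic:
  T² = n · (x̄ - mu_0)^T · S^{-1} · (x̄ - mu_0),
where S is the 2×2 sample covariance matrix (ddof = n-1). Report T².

Step 1 — sample mean vector:
  mean(U) = (5 + 3 + 6 + 9) / 4 = 23/4 = 5.75
  mean(V) = (4 + 5 + 7 + 3) / 4 = 19/4 = 4.75
  x̄ = (5.75, 4.75),  deviation x̄ - mu_0 = (5.75, 4.75) - (8, 8) = (-2.25, -3.25).

Step 2 — sample covariance matrix, S[i,j] = (1/(n-1)) · Σ_k (x_{k,i} - mean_i) · (x_{k,j} - mean_j), divisor n-1 = 3:
  S[U,U] = ((-0.75)·(-0.75) + (-2.75)·(-2.75) + (0.25)·(0.25) + (3.25)·(3.25)) / 3 = 18.75/3 = 6.25
  S[U,V] = ((-0.75)·(-0.75) + (-2.75)·(0.25) + (0.25)·(2.25) + (3.25)·(-1.75)) / 3 = -5.25/3 = -1.75
  S[V,V] = ((-0.75)·(-0.75) + (0.25)·(0.25) + (2.25)·(2.25) + (-1.75)·(-1.75)) / 3 = 8.75/3 = 2.9167
  S = [[6.25, -1.75],
 [-1.75, 2.9167]].

Step 3 — invert S. det(S) = 6.25·2.9167 - (-1.75)² = 15.1667.
  S^{-1} = (1/det) · [[d, -b], [-b, a]] = [[0.1923, 0.1154],
 [0.1154, 0.4121]].

Step 4 — quadratic form (x̄ - mu_0)^T · S^{-1} · (x̄ - mu_0):
  S^{-1} · (x̄ - mu_0) = (-0.8077, -1.5989),
  (x̄ - mu_0)^T · [...] = (-2.25)·(-0.8077) + (-3.25)·(-1.5989) = 7.0137.

Step 5 — scale by n: T² = 4 · 7.0137 = 28.0549.

T² ≈ 28.0549


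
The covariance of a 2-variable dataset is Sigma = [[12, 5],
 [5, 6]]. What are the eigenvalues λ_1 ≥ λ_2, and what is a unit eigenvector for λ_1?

Step 1 — characteristic polynomial of 2×2 Sigma:
  det(Sigma - λI) = λ² - trace · λ + det = 0.
  trace = 12 + 6 = 18, det = 12·6 - (5)² = 47.
Step 2 — discriminant:
  Δ = trace² - 4·det = 324 - 188 = 136.
Step 3 — eigenvalues:
  λ = (trace ± √Δ)/2 = (18 ± 11.6619)/2,
  λ_1 = 14.831,  λ_2 = 3.169.

Step 4 — unit eigenvector for λ_1: solve (Sigma - λ_1 I)v = 0. First row:
  (12 - 14.831)·v_x + (5)·v_y = 0, i.e. (-2.831)·v_x + (5)·v_y = 0,
  so v ∝ (b, λ_1 - a) = (5, 2.831) = u.
  ||u|| = √((5)² + (2.831)²) = √(33.0143) ≈ 5.7458,
  v_1 = u/||u|| ≈ (0.8702, 0.4927) (||v_1|| = 1).

λ_1 = 14.831,  λ_2 = 3.169;  v_1 ≈ (0.8702, 0.4927)


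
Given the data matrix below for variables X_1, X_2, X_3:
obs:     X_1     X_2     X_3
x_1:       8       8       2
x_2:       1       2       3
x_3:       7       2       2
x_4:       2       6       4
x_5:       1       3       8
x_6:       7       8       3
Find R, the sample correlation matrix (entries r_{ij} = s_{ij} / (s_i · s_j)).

Step 1 — column means:
  mean(X_1) = (8 + 1 + 7 + 2 + 1 + 7) / 6 = 26/6 = 4.3333
  mean(X_2) = (8 + 2 + 2 + 6 + 3 + 8) / 6 = 29/6 = 4.8333
  mean(X_3) = (2 + 3 + 2 + 4 + 8 + 3) / 6 = 22/6 = 3.6667

Step 2 — sample variances and covariances s[i,j] = (1/(n-1)) · Σ_k (x_{k,i} - mean_i) · (x_{k,j} - mean_j), with n-1 = 5:
  s[X_1,X_1] = ((3.6667)·(3.6667) + (-3.3333)·(-3.3333) + (2.6667)·(2.6667) + (-2.3333)·(-2.3333) + (-3.3333)·(-3.3333) + (2.6667)·(2.6667)) / 5 = 55.3333/5 = 11.0667
  s[X_1,X_2] = ((3.6667)·(3.1667) + (-3.3333)·(-2.8333) + (2.6667)·(-2.8333) + (-2.3333)·(1.1667) + (-3.3333)·(-1.8333) + (2.6667)·(3.1667)) / 5 = 25.3333/5 = 5.0667
  s[X_1,X_3] = ((3.6667)·(-1.6667) + (-3.3333)·(-0.6667) + (2.6667)·(-1.6667) + (-2.3333)·(0.3333) + (-3.3333)·(4.3333) + (2.6667)·(-0.6667)) / 5 = -25.3333/5 = -5.0667
  s[X_2,X_2] = ((3.1667)·(3.1667) + (-2.8333)·(-2.8333) + (-2.8333)·(-2.8333) + (1.1667)·(1.1667) + (-1.8333)·(-1.8333) + (3.1667)·(3.1667)) / 5 = 40.8333/5 = 8.1667
  s[X_2,X_3] = ((3.1667)·(-1.6667) + (-2.8333)·(-0.6667) + (-2.8333)·(-1.6667) + (1.1667)·(0.3333) + (-1.8333)·(4.3333) + (3.1667)·(-0.6667)) / 5 = -8.3333/5 = -1.6667
  s[X_3,X_3] = ((-1.6667)·(-1.6667) + (-0.6667)·(-0.6667) + (-1.6667)·(-1.6667) + (0.3333)·(0.3333) + (4.3333)·(4.3333) + (-0.6667)·(-0.6667)) / 5 = 25.3333/5 = 5.0667
  Sample standard deviations s_i = √(s[i,i]):
  s(X_1) = √(11.0667) = 3.3267
  s(X_2) = √(8.1667) = 2.8577
  s(X_3) = √(5.0667) = 2.2509

Step 3 — r_{ij} = s_{ij} / (s_i · s_j):
  r[X_1,X_1] = 1 (diagonal).
  r[X_1,X_2] = 5.0667 / (3.3267 · 2.8577) = 5.0667 / 9.5067 = 0.533
  r[X_1,X_3] = -5.0667 / (3.3267 · 2.2509) = -5.0667 / 7.4881 = -0.6766
  r[X_2,X_2] = 1 (diagonal).
  r[X_2,X_3] = -1.6667 / (2.8577 · 2.2509) = -1.6667 / 6.4326 = -0.2591
  r[X_3,X_3] = 1 (diagonal).

R is symmetric with unit diagonal. Assembling:

R = [[1, 0.533, -0.6766],
 [0.533, 1, -0.2591],
 [-0.6766, -0.2591, 1]]


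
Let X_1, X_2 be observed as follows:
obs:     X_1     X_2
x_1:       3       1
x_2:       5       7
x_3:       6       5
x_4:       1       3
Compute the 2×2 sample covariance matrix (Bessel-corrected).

Step 1 — column means:
  mean(X_1) = (3 + 5 + 6 + 1) / 4 = 15/4 = 3.75
  mean(X_2) = (1 + 7 + 5 + 3) / 4 = 16/4 = 4

Step 2 — sample covariance S[i,j] = (1/(n-1)) · Σ_k (x_{k,i} - mean_i) · (x_{k,j} - mean_j), with n-1 = 3.
  S[X_1,X_1] = ((-0.75)·(-0.75) + (1.25)·(1.25) + (2.25)·(2.25) + (-2.75)·(-2.75)) / 3 = 14.75/3 = 4.9167
  S[X_1,X_2] = ((-0.75)·(-3) + (1.25)·(3) + (2.25)·(1) + (-2.75)·(-1)) / 3 = 11/3 = 3.6667
  S[X_2,X_2] = ((-3)·(-3) + (3)·(3) + (1)·(1) + (-1)·(-1)) / 3 = 20/3 = 6.6667

S is symmetric (S[j,i] = S[i,j]). Assembling:

S = [[4.9167, 3.6667],
 [3.6667, 6.6667]]


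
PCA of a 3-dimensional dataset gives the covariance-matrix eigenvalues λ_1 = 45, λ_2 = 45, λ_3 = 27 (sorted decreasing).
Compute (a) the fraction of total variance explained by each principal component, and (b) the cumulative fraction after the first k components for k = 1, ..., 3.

Step 1 — total variance = trace(Sigma) = Σ λ_i = 45 + 45 + 27 = 117.

Step 2 — fraction explained by component i = λ_i / Σ λ:
  PC1: 45/117 = 0.3846
  PC2: 45/117 = 0.3846
  PC3: 27/117 = 0.2308

Step 3 — cumulative fraction after k components = (λ_1 + ... + λ_k) / Σ λ:
  k = 1: 45/117 = 0.3846
  k = 2: (45 + 45)/117 = 90/117 = 0.7692
  k = 3: (45 + 45 + 27)/117 = 117/117 = 1

Summary (fraction, with percent):

explained: PC1 0.3846 (38.46%), PC2 0.3846 (38.46%), PC3 0.2308 (23.08%);  cumulative: 0.3846, 0.7692, 1


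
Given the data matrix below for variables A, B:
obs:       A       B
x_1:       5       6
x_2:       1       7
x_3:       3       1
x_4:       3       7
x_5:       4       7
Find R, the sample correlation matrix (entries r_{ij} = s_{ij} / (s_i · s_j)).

Step 1 — column means:
  mean(A) = (5 + 1 + 3 + 3 + 4) / 5 = 16/5 = 3.2
  mean(B) = (6 + 7 + 1 + 7 + 7) / 5 = 28/5 = 5.6

Step 2 — sample variances and covariances s[i,j] = (1/(n-1)) · Σ_k (x_{k,i} - mean_i) · (x_{k,j} - mean_j), with n-1 = 4:
  s[A,A] = ((1.8)·(1.8) + (-2.2)·(-2.2) + (-0.2)·(-0.2) + (-0.2)·(-0.2) + (0.8)·(0.8)) / 4 = 8.8/4 = 2.2
  s[A,B] = ((1.8)·(0.4) + (-2.2)·(1.4) + (-0.2)·(-4.6) + (-0.2)·(1.4) + (0.8)·(1.4)) / 4 = -0.6/4 = -0.15
  s[B,B] = ((0.4)·(0.4) + (1.4)·(1.4) + (-4.6)·(-4.6) + (1.4)·(1.4) + (1.4)·(1.4)) / 4 = 27.2/4 = 6.8
  Sample standard deviations s_i = √(s[i,i]):
  s(A) = √(2.2) = 1.4832
  s(B) = √(6.8) = 2.6077

Step 3 — r_{ij} = s_{ij} / (s_i · s_j):
  r[A,A] = 1 (diagonal).
  r[A,B] = -0.15 / (1.4832 · 2.6077) = -0.15 / 3.8678 = -0.0388
  r[B,B] = 1 (diagonal).

R is symmetric with unit diagonal. Assembling:

R = [[1, -0.0388],
 [-0.0388, 1]]


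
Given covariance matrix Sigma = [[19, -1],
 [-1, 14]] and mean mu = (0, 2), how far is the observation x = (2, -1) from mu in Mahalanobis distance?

Step 1 — centre the observation: (x - mu) = (2, -3).

Step 2 — invert Sigma. det(Sigma) = 19·14 - (-1)² = 265.
  Sigma^{-1} = (1/det) · [[d, -b], [-b, a]] = [[0.0528, 0.0038],
 [0.0038, 0.0717]].

Step 3 — form the quadratic (x - mu)^T · Sigma^{-1} · (x - mu):
  Sigma^{-1} · (x - mu) = (0.0943, -0.2075).
  (x - mu)^T · [Sigma^{-1} · (x - mu)] = (2)·(0.0943) + (-3)·(-0.2075) = 0.8113.

Step 4 — take square root: d = √(0.8113) ≈ 0.9007.

d(x, mu) = √(0.8113) ≈ 0.9007


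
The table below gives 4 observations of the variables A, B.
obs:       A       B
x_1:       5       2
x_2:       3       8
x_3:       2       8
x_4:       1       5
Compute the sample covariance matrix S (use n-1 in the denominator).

Step 1 — column means:
  mean(A) = (5 + 3 + 2 + 1) / 4 = 11/4 = 2.75
  mean(B) = (2 + 8 + 8 + 5) / 4 = 23/4 = 5.75

Step 2 — sample covariance S[i,j] = (1/(n-1)) · Σ_k (x_{k,i} - mean_i) · (x_{k,j} - mean_j), with n-1 = 3.
  S[A,A] = ((2.25)·(2.25) + (0.25)·(0.25) + (-0.75)·(-0.75) + (-1.75)·(-1.75)) / 3 = 8.75/3 = 2.9167
  S[A,B] = ((2.25)·(-3.75) + (0.25)·(2.25) + (-0.75)·(2.25) + (-1.75)·(-0.75)) / 3 = -8.25/3 = -2.75
  S[B,B] = ((-3.75)·(-3.75) + (2.25)·(2.25) + (2.25)·(2.25) + (-0.75)·(-0.75)) / 3 = 24.75/3 = 8.25

S is symmetric (S[j,i] = S[i,j]). Assembling:

S = [[2.9167, -2.75],
 [-2.75, 8.25]]


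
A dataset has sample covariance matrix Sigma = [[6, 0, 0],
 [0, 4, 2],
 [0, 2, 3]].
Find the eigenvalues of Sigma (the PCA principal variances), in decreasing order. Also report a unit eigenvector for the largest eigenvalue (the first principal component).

Step 1 — characteristic polynomial p(λ) = det(λI - Sigma) = λ³ - tr·λ² + c_1·λ - det, where tr = trace, c_1 = sum of the principal 2×2 minors, det = det(Sigma):
  tr = 6 + 4 + 3 = 13,
  c_1 = (6·4 - (0)²) + (6·3 - (0)²) + (4·3 - (2)²) = 24 + 18 + 8 = 50,
  det = 6·(4·3 - (2)²) - (0)·((0)·3 - (2)·(0)) + (0)·((0)·(2) - 4·(0)) = 6·(8) - (0)·(0) + (0)·(0) = 48.
  So p(λ) = λ³ - 13λ² + 50λ - 48.
Step 2 — look for an integer root (rational root theorem: any rational root is an integer divisor of 48). Testing λ = 6:
  p(6) = 216 - 468 + 300 - 48 = 0  ✓
  Dividing out (λ - 6): p(λ) = (λ - 6)(λ² - 7λ + 8).
Step 3 — remaining eigenvalues from the quadratic λ² - 7λ + 8 = 0:
  Δ = 7² - 4·8 = 49 - 32 = 17,  λ = (7 ± √17)/2 = (7 ± 4.1231)/2 ≈ 5.5616 or 1.4384.
  Sorted: λ_1 = 6,  λ_2 = 5.5616,  λ_3 = 1.4384  (check: sum = 13 = tr ✓).

Step 4 — unit eigenvector for λ_1 = 6: v spans the null space of (Sigma - λ_1 I), whose rows are
  r_1 = (0, 0, 0),  r_2 = (0, -2, 2),  r_3 = (0, 2, -3).
  v is orthogonal to every row, so take v ∝ r_2 × r_3 = ((-2)·(-3) - (2)·(2), (2)·(0) - (0)·(-3), (0)·(2) - (-2)·(0)) = (2, 0, 0).
  Rescale (divide by 2): u = (1, 0, 0).
  ||u|| = √((1)² + (0)² + (0)²) = √(1) = 1,  v_1 = u/||u|| ≈ (1, 0, 0) (||v_1|| = 1).

λ_1 = 6,  λ_2 = 5.5616,  λ_3 = 1.4384;  v_1 ≈ (1, 0, 0)


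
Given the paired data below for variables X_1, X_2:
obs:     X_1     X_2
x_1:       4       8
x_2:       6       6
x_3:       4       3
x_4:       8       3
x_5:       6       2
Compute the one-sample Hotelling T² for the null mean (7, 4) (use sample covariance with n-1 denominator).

Step 1 — sample mean vector:
  mean(X_1) = (4 + 6 + 4 + 8 + 6) / 5 = 28/5 = 5.6
  mean(X_2) = (8 + 6 + 3 + 3 + 2) / 5 = 22/5 = 4.4
  x̄ = (5.6, 4.4),  deviation x̄ - mu_0 = (5.6, 4.4) - (7, 4) = (-1.4, 0.4).

Step 2 — sample covariance matrix, S[i,j] = (1/(n-1)) · Σ_k (x_{k,i} - mean_i) · (x_{k,j} - mean_j), divisor n-1 = 4:
  S[X_1,X_1] = ((-1.6)·(-1.6) + (0.4)·(0.4) + (-1.6)·(-1.6) + (2.4)·(2.4) + (0.4)·(0.4)) / 4 = 11.2/4 = 2.8
  S[X_1,X_2] = ((-1.6)·(3.6) + (0.4)·(1.6) + (-1.6)·(-1.4) + (2.4)·(-1.4) + (0.4)·(-2.4)) / 4 = -7.2/4 = -1.8
  S[X_2,X_2] = ((3.6)·(3.6) + (1.6)·(1.6) + (-1.4)·(-1.4) + (-1.4)·(-1.4) + (-2.4)·(-2.4)) / 4 = 25.2/4 = 6.3
  S = [[2.8, -1.8],
 [-1.8, 6.3]].

Step 3 — invert S. det(S) = 2.8·6.3 - (-1.8)² = 14.4.
  S^{-1} = (1/det) · [[d, -b], [-b, a]] = [[0.4375, 0.125],
 [0.125, 0.1944]].

Step 4 — quadratic form (x̄ - mu_0)^T · S^{-1} · (x̄ - mu_0):
  S^{-1} · (x̄ - mu_0) = (-0.5625, -0.0972),
  (x̄ - mu_0)^T · [...] = (-1.4)·(-0.5625) + (0.4)·(-0.0972) = 0.7486.

Step 5 — scale by n: T² = 5 · 0.7486 = 3.7431.

T² ≈ 3.7431


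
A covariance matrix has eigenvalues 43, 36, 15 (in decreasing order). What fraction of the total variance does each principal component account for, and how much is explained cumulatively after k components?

Step 1 — total variance = trace(Sigma) = Σ λ_i = 43 + 36 + 15 = 94.

Step 2 — fraction explained by component i = λ_i / Σ λ:
  PC1: 43/94 = 0.4574
  PC2: 36/94 = 0.383
  PC3: 15/94 = 0.1596

Step 3 — cumulative fraction after k components = (λ_1 + ... + λ_k) / Σ λ:
  k = 1: 43/94 = 0.4574
  k = 2: (43 + 36)/94 = 79/94 = 0.8404
  k = 3: (43 + 36 + 15)/94 = 94/94 = 1

Summary (fraction, with percent):

explained: PC1 0.4574 (45.74%), PC2 0.383 (38.3%), PC3 0.1596 (15.96%);  cumulative: 0.4574, 0.8404, 1


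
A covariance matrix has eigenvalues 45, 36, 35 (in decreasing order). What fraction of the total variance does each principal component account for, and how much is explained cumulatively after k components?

Step 1 — total variance = trace(Sigma) = Σ λ_i = 45 + 36 + 35 = 116.

Step 2 — fraction explained by component i = λ_i / Σ λ:
  PC1: 45/116 = 0.3879
  PC2: 36/116 = 0.3103
  PC3: 35/116 = 0.3017

Step 3 — cumulative fraction after k components = (λ_1 + ... + λ_k) / Σ λ:
  k = 1: 45/116 = 0.3879
  k = 2: (45 + 36)/116 = 81/116 = 0.6983
  k = 3: (45 + 36 + 35)/116 = 116/116 = 1

Summary (fraction, with percent):

explained: PC1 0.3879 (38.79%), PC2 0.3103 (31.03%), PC3 0.3017 (30.17%);  cumulative: 0.3879, 0.6983, 1


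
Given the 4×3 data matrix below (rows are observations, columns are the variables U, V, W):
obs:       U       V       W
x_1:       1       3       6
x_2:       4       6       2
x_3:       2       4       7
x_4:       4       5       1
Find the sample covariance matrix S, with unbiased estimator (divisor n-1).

Step 1 — column means:
  mean(U) = (1 + 4 + 2 + 4) / 4 = 11/4 = 2.75
  mean(V) = (3 + 6 + 4 + 5) / 4 = 18/4 = 4.5
  mean(W) = (6 + 2 + 7 + 1) / 4 = 16/4 = 4

Step 2 — sample covariance S[i,j] = (1/(n-1)) · Σ_k (x_{k,i} - mean_i) · (x_{k,j} - mean_j), with n-1 = 3.
  S[U,U] = ((-1.75)·(-1.75) + (1.25)·(1.25) + (-0.75)·(-0.75) + (1.25)·(1.25)) / 3 = 6.75/3 = 2.25
  S[U,V] = ((-1.75)·(-1.5) + (1.25)·(1.5) + (-0.75)·(-0.5) + (1.25)·(0.5)) / 3 = 5.5/3 = 1.8333
  S[U,W] = ((-1.75)·(2) + (1.25)·(-2) + (-0.75)·(3) + (1.25)·(-3)) / 3 = -12/3 = -4
  S[V,V] = ((-1.5)·(-1.5) + (1.5)·(1.5) + (-0.5)·(-0.5) + (0.5)·(0.5)) / 3 = 5/3 = 1.6667
  S[V,W] = ((-1.5)·(2) + (1.5)·(-2) + (-0.5)·(3) + (0.5)·(-3)) / 3 = -9/3 = -3
  S[W,W] = ((2)·(2) + (-2)·(-2) + (3)·(3) + (-3)·(-3)) / 3 = 26/3 = 8.6667

S is symmetric (S[j,i] = S[i,j]). Assembling:

S = [[2.25, 1.8333, -4],
 [1.8333, 1.6667, -3],
 [-4, -3, 8.6667]]


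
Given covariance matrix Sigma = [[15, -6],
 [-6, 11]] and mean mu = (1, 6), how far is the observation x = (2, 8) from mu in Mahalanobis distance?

Step 1 — centre the observation: (x - mu) = (1, 2).

Step 2 — invert Sigma. det(Sigma) = 15·11 - (-6)² = 129.
  Sigma^{-1} = (1/det) · [[d, -b], [-b, a]] = [[0.0853, 0.0465],
 [0.0465, 0.1163]].

Step 3 — form the quadratic (x - mu)^T · Sigma^{-1} · (x - mu):
  Sigma^{-1} · (x - mu) = (0.1783, 0.2791).
  (x - mu)^T · [Sigma^{-1} · (x - mu)] = (1)·(0.1783) + (2)·(0.2791) = 0.7364.

Step 4 — take square root: d = √(0.7364) ≈ 0.8582.

d(x, mu) = √(0.7364) ≈ 0.8582


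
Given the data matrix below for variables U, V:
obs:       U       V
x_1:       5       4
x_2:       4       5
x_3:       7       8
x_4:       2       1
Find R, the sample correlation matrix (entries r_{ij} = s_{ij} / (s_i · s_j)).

Step 1 — column means:
  mean(U) = (5 + 4 + 7 + 2) / 4 = 18/4 = 4.5
  mean(V) = (4 + 5 + 8 + 1) / 4 = 18/4 = 4.5

Step 2 — sample variances and covariances s[i,j] = (1/(n-1)) · Σ_k (x_{k,i} - mean_i) · (x_{k,j} - mean_j), with n-1 = 3:
  s[U,U] = ((0.5)·(0.5) + (-0.5)·(-0.5) + (2.5)·(2.5) + (-2.5)·(-2.5)) / 3 = 13/3 = 4.3333
  s[U,V] = ((0.5)·(-0.5) + (-0.5)·(0.5) + (2.5)·(3.5) + (-2.5)·(-3.5)) / 3 = 17/3 = 5.6667
  s[V,V] = ((-0.5)·(-0.5) + (0.5)·(0.5) + (3.5)·(3.5) + (-3.5)·(-3.5)) / 3 = 25/3 = 8.3333
  Sample standard deviations s_i = √(s[i,i]):
  s(U) = √(4.3333) = 2.0817
  s(V) = √(8.3333) = 2.8868

Step 3 — r_{ij} = s_{ij} / (s_i · s_j):
  r[U,U] = 1 (diagonal).
  r[U,V] = 5.6667 / (2.0817 · 2.8868) = 5.6667 / 6.0093 = 0.943
  r[V,V] = 1 (diagonal).

R is symmetric with unit diagonal. Assembling:

R = [[1, 0.943],
 [0.943, 1]]


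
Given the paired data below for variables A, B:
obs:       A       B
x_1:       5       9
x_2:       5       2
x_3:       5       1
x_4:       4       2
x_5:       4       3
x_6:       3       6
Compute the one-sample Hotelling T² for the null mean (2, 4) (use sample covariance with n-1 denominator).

Step 1 — sample mean vector:
  mean(A) = (5 + 5 + 5 + 4 + 4 + 3) / 6 = 26/6 = 4.3333
  mean(B) = (9 + 2 + 1 + 2 + 3 + 6) / 6 = 23/6 = 3.8333
  x̄ = (4.3333, 3.8333),  deviation x̄ - mu_0 = (4.3333, 3.8333) - (2, 4) = (2.3333, -0.1667).

Step 2 — sample covariance matrix, S[i,j] = (1/(n-1)) · Σ_k (x_{k,i} - mean_i) · (x_{k,j} - mean_j), divisor n-1 = 5:
  S[A,A] = ((0.6667)·(0.6667) + (0.6667)·(0.6667) + (0.6667)·(0.6667) + (-0.3333)·(-0.3333) + (-0.3333)·(-0.3333) + (-1.3333)·(-1.3333)) / 5 = 3.3333/5 = 0.6667
  S[A,B] = ((0.6667)·(5.1667) + (0.6667)·(-1.8333) + (0.6667)·(-2.8333) + (-0.3333)·(-1.8333) + (-0.3333)·(-0.8333) + (-1.3333)·(2.1667)) / 5 = -1.6667/5 = -0.3333
  S[B,B] = ((5.1667)·(5.1667) + (-1.8333)·(-1.8333) + (-2.8333)·(-2.8333) + (-1.8333)·(-1.8333) + (-0.8333)·(-0.8333) + (2.1667)·(2.1667)) / 5 = 46.8333/5 = 9.3667
  S = [[0.6667, -0.3333],
 [-0.3333, 9.3667]].

Step 3 — invert S. det(S) = 0.6667·9.3667 - (-0.3333)² = 6.1333.
  S^{-1} = (1/det) · [[d, -b], [-b, a]] = [[1.5272, 0.0543],
 [0.0543, 0.1087]].

Step 4 — quadratic form (x̄ - mu_0)^T · S^{-1} · (x̄ - mu_0):
  S^{-1} · (x̄ - mu_0) = (3.5543, 0.1087),
  (x̄ - mu_0)^T · [...] = (2.3333)·(3.5543) + (-0.1667)·(0.1087) = 8.2754.

Step 5 — scale by n: T² = 6 · 8.2754 = 49.6522.

T² ≈ 49.6522


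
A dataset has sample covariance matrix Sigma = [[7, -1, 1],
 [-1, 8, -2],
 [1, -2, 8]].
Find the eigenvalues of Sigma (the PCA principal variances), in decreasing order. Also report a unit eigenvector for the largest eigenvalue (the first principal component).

Step 1 — characteristic polynomial p(λ) = det(λI - Sigma) = λ³ - tr·λ² + c_1·λ - det, where tr = trace, c_1 = sum of the principal 2×2 minors, det = det(Sigma):
  tr = 7 + 8 + 8 = 23,
  c_1 = (7·8 - (-1)²) + (7·8 - (1)²) + (8·8 - (-2)²) = 55 + 55 + 60 = 170,
  det = 7·(8·8 - (-2)²) - (-1)·((-1)·8 - (-2)·(1)) + (1)·((-1)·(-2) - 8·(1)) = 7·(60) - (-1)·(-6) + (1)·(-6) = 408.
  So p(λ) = λ³ - 23λ² + 170λ - 408.
Step 2 — look for an integer root (rational root theorem: any rational root is an integer divisor of 408). Testing λ = 6:
  p(6) = 216 - 828 + 1020 - 408 = 0  ✓
  Dividing out (λ - 6): p(λ) = (λ - 6)(λ² - 17λ + 68).
Step 3 — remaining eigenvalues from the quadratic λ² - 17λ + 68 = 0:
  Δ = 17² - 4·68 = 289 - 272 = 17,  λ = (17 ± √17)/2 = (17 ± 4.1231)/2 ≈ 10.5616 or 6.4384.
  Sorted: λ_1 = 10.5616,  λ_2 = 6.4384,  λ_3 = 6  (check: sum = 23 = tr ✓).

Step 4 — unit eigenvector for λ_1 ≈ 10.5616: v spans the null space of (Sigma - λ_1 I), whose rows are
  r_1 = (-3.5616, -1, 1),  r_2 = (-1, -2.5616, -2),  r_3 = (1, -2, -2.5616).
  v is orthogonal to every row, so take v ∝ r_1 × r_2 = ((-1)·(-2) - (1)·(-2.5616), (1)·(-1) - (-3.5616)·(-2), (-3.5616)·(-2.5616) - (-1)·(-1)) ≈ (4.5616, -8.1231, 8.1231).
  Let u = (4.5616, -8.1231, 8.1231).
  ||u|| = √((4.5616)² + (-8.1231)² + (8.1231)²) = √(152.7775) ≈ 12.3603,  v_1 = u/||u|| ≈ (0.369, -0.6572, 0.6572) (||v_1|| = 1).

λ_1 = 10.5616,  λ_2 = 6.4384,  λ_3 = 6;  v_1 ≈ (0.369, -0.6572, 0.6572)


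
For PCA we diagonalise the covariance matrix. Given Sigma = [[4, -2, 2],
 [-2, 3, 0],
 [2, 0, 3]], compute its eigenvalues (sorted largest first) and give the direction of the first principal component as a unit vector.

Step 1 — characteristic polynomial p(λ) = det(λI - Sigma) = λ³ - tr·λ² + c_1·λ - det, where tr = trace, c_1 = sum of the principal 2×2 minors, det = det(Sigma):
  tr = 4 + 3 + 3 = 10,
  c_1 = (4·3 - (-2)²) + (4·3 - (2)²) + (3·3 - (0)²) = 8 + 8 + 9 = 25,
  det = 4·(3·3 - (0)²) - (-2)·((-2)·3 - (0)·(2)) + (2)·((-2)·(0) - 3·(2)) = 4·(9) - (-2)·(-6) + (2)·(-6) = 12.
  So p(λ) = λ³ - 10λ² + 25λ - 12.
Step 2 — look for an integer root (rational root theorem: any rational root is an integer divisor of 12). Testing λ = 3:
  p(3) = 27 - 90 + 75 - 12 = 0  ✓
  Dividing out (λ - 3): p(λ) = (λ - 3)(λ² - 7λ + 4).
Step 3 — remaining eigenvalues from the quadratic λ² - 7λ + 4 = 0:
  Δ = 7² - 4·4 = 49 - 16 = 33,  λ = (7 ± √33)/2 = (7 ± 5.7446)/2 ≈ 6.3723 or 0.6277.
  Sorted: λ_1 = 6.3723,  λ_2 = 3,  λ_3 = 0.6277  (check: sum = 10 = tr ✓).

Step 4 — unit eigenvector for λ_1 ≈ 6.3723: v spans the null space of (Sigma - λ_1 I), whose rows are
  r_1 = (-2.3723, -2, 2),  r_2 = (-2, -3.3723, 0),  r_3 = (2, 0, -3.3723).
  v is orthogonal to every row, so take v ∝ r_1 × r_2 = ((-2)·(0) - (2)·(-3.3723), (2)·(-2) - (-2.3723)·(0), (-2.3723)·(-3.3723) - (-2)·(-2)) ≈ (6.7446, -4, 4).
  Let u = (6.7446, -4, 4).
  ||u|| = √((6.7446)² + (-4)² + (4)²) = √(77.4891) ≈ 8.8028,  v_1 = u/||u|| ≈ (0.7662, -0.4544, 0.4544) (||v_1|| = 1).

λ_1 = 6.3723,  λ_2 = 3,  λ_3 = 0.6277;  v_1 ≈ (0.7662, -0.4544, 0.4544)


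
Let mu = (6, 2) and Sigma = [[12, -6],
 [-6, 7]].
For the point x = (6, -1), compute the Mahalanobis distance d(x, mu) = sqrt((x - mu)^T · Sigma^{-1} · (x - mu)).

Step 1 — centre the observation: (x - mu) = (0, -3).

Step 2 — invert Sigma. det(Sigma) = 12·7 - (-6)² = 48.
  Sigma^{-1} = (1/det) · [[d, -b], [-b, a]] = [[0.1458, 0.125],
 [0.125, 0.25]].

Step 3 — form the quadratic (x - mu)^T · Sigma^{-1} · (x - mu):
  Sigma^{-1} · (x - mu) = (-0.375, -0.75).
  (x - mu)^T · [Sigma^{-1} · (x - mu)] = (0)·(-0.375) + (-3)·(-0.75) = 2.25.

Step 4 — take square root: d = √(2.25) ≈ 1.5.

d(x, mu) = √(2.25) ≈ 1.5


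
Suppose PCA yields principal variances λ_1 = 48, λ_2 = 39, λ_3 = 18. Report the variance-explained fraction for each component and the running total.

Step 1 — total variance = trace(Sigma) = Σ λ_i = 48 + 39 + 18 = 105.

Step 2 — fraction explained by component i = λ_i / Σ λ:
  PC1: 48/105 = 0.4571
  PC2: 39/105 = 0.3714
  PC3: 18/105 = 0.1714

Step 3 — cumulative fraction after k components = (λ_1 + ... + λ_k) / Σ λ:
  k = 1: 48/105 = 0.4571
  k = 2: (48 + 39)/105 = 87/105 = 0.8286
  k = 3: (48 + 39 + 18)/105 = 105/105 = 1

Summary (fraction, with percent):

explained: PC1 0.4571 (45.71%), PC2 0.3714 (37.14%), PC3 0.1714 (17.14%);  cumulative: 0.4571, 0.8286, 1


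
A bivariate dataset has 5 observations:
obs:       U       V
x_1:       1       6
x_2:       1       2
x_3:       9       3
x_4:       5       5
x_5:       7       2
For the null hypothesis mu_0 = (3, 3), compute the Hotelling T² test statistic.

Step 1 — sample mean vector:
  mean(U) = (1 + 1 + 9 + 5 + 7) / 5 = 23/5 = 4.6
  mean(V) = (6 + 2 + 3 + 5 + 2) / 5 = 18/5 = 3.6
  x̄ = (4.6, 3.6),  deviation x̄ - mu_0 = (4.6, 3.6) - (3, 3) = (1.6, 0.6).

Step 2 — sample covariance matrix, S[i,j] = (1/(n-1)) · Σ_k (x_{k,i} - mean_i) · (x_{k,j} - mean_j), divisor n-1 = 4:
  S[U,U] = ((-3.6)·(-3.6) + (-3.6)·(-3.6) + (4.4)·(4.4) + (0.4)·(0.4) + (2.4)·(2.4)) / 4 = 51.2/4 = 12.8
  S[U,V] = ((-3.6)·(2.4) + (-3.6)·(-1.6) + (4.4)·(-0.6) + (0.4)·(1.4) + (2.4)·(-1.6)) / 4 = -8.8/4 = -2.2
  S[V,V] = ((2.4)·(2.4) + (-1.6)·(-1.6) + (-0.6)·(-0.6) + (1.4)·(1.4) + (-1.6)·(-1.6)) / 4 = 13.2/4 = 3.3
  S = [[12.8, -2.2],
 [-2.2, 3.3]].

Step 3 — invert S. det(S) = 12.8·3.3 - (-2.2)² = 37.4.
  S^{-1} = (1/det) · [[d, -b], [-b, a]] = [[0.0882, 0.0588],
 [0.0588, 0.3422]].

Step 4 — quadratic form (x̄ - mu_0)^T · S^{-1} · (x̄ - mu_0):
  S^{-1} · (x̄ - mu_0) = (0.1765, 0.2995),
  (x̄ - mu_0)^T · [...] = (1.6)·(0.1765) + (0.6)·(0.2995) = 0.462.

Step 5 — scale by n: T² = 5 · 0.462 = 2.3102.

T² ≈ 2.3102


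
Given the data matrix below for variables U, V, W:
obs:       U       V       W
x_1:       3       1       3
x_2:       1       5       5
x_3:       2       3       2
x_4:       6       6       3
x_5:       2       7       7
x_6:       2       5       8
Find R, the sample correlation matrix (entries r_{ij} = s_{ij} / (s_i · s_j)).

Step 1 — column means:
  mean(U) = (3 + 1 + 2 + 6 + 2 + 2) / 6 = 16/6 = 2.6667
  mean(V) = (1 + 5 + 3 + 6 + 7 + 5) / 6 = 27/6 = 4.5
  mean(W) = (3 + 5 + 2 + 3 + 7 + 8) / 6 = 28/6 = 4.6667

Step 2 — sample variances and covariances s[i,j] = (1/(n-1)) · Σ_k (x_{k,i} - mean_i) · (x_{k,j} - mean_j), with n-1 = 5:
  s[U,U] = ((0.3333)·(0.3333) + (-1.6667)·(-1.6667) + (-0.6667)·(-0.6667) + (3.3333)·(3.3333) + (-0.6667)·(-0.6667) + (-0.6667)·(-0.6667)) / 5 = 15.3333/5 = 3.0667
  s[U,V] = ((0.3333)·(-3.5) + (-1.6667)·(0.5) + (-0.6667)·(-1.5) + (3.3333)·(1.5) + (-0.6667)·(2.5) + (-0.6667)·(0.5)) / 5 = 2/5 = 0.4
  s[U,W] = ((0.3333)·(-1.6667) + (-1.6667)·(0.3333) + (-0.6667)·(-2.6667) + (3.3333)·(-1.6667) + (-0.6667)·(2.3333) + (-0.6667)·(3.3333)) / 5 = -8.6667/5 = -1.7333
  s[V,V] = ((-3.5)·(-3.5) + (0.5)·(0.5) + (-1.5)·(-1.5) + (1.5)·(1.5) + (2.5)·(2.5) + (0.5)·(0.5)) / 5 = 23.5/5 = 4.7
  s[V,W] = ((-3.5)·(-1.6667) + (0.5)·(0.3333) + (-1.5)·(-2.6667) + (1.5)·(-1.6667) + (2.5)·(2.3333) + (0.5)·(3.3333)) / 5 = 15/5 = 3
  s[W,W] = ((-1.6667)·(-1.6667) + (0.3333)·(0.3333) + (-2.6667)·(-2.6667) + (-1.6667)·(-1.6667) + (2.3333)·(2.3333) + (3.3333)·(3.3333)) / 5 = 29.3333/5 = 5.8667
  Sample standard deviations s_i = √(s[i,i]):
  s(U) = √(3.0667) = 1.7512
  s(V) = √(4.7) = 2.1679
  s(W) = √(5.8667) = 2.4221

Step 3 — r_{ij} = s_{ij} / (s_i · s_j):
  r[U,U] = 1 (diagonal).
  r[U,V] = 0.4 / (1.7512 · 2.1679) = 0.4 / 3.7965 = 0.1054
  r[U,W] = -1.7333 / (1.7512 · 2.4221) = -1.7333 / 4.2416 = -0.4087
  r[V,V] = 1 (diagonal).
  r[V,W] = 3 / (2.1679 · 2.4221) = 3 / 5.251 = 0.5713
  r[W,W] = 1 (diagonal).

R is symmetric with unit diagonal. Assembling:

R = [[1, 0.1054, -0.4087],
 [0.1054, 1, 0.5713],
 [-0.4087, 0.5713, 1]]


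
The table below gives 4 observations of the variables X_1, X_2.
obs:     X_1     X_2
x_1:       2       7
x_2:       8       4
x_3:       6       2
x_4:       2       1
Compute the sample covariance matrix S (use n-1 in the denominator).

Step 1 — column means:
  mean(X_1) = (2 + 8 + 6 + 2) / 4 = 18/4 = 4.5
  mean(X_2) = (7 + 4 + 2 + 1) / 4 = 14/4 = 3.5

Step 2 — sample covariance S[i,j] = (1/(n-1)) · Σ_k (x_{k,i} - mean_i) · (x_{k,j} - mean_j), with n-1 = 3.
  S[X_1,X_1] = ((-2.5)·(-2.5) + (3.5)·(3.5) + (1.5)·(1.5) + (-2.5)·(-2.5)) / 3 = 27/3 = 9
  S[X_1,X_2] = ((-2.5)·(3.5) + (3.5)·(0.5) + (1.5)·(-1.5) + (-2.5)·(-2.5)) / 3 = -3/3 = -1
  S[X_2,X_2] = ((3.5)·(3.5) + (0.5)·(0.5) + (-1.5)·(-1.5) + (-2.5)·(-2.5)) / 3 = 21/3 = 7

S is symmetric (S[j,i] = S[i,j]). Assembling:

S = [[9, -1],
 [-1, 7]]
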